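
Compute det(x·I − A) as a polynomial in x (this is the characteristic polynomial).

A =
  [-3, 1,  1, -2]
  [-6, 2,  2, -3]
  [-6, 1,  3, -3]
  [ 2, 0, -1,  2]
x^4 - 4*x^3 + 6*x^2 - 4*x + 1

Expanding det(x·I − A) (e.g. by cofactor expansion or by noting that A is similar to its Jordan form J, which has the same characteristic polynomial as A) gives
  χ_A(x) = x^4 - 4*x^3 + 6*x^2 - 4*x + 1
which factors as (x - 1)^4. The eigenvalues (with algebraic multiplicities) are λ = 1 with multiplicity 4.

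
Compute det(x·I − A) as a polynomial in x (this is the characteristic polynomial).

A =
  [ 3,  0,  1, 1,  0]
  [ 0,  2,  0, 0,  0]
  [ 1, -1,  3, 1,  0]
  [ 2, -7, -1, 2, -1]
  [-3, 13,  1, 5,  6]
x^5 - 16*x^4 + 100*x^3 - 304*x^2 + 448*x - 256

Expanding det(x·I − A) (e.g. by cofactor expansion or by noting that A is similar to its Jordan form J, which has the same characteristic polynomial as A) gives
  χ_A(x) = x^5 - 16*x^4 + 100*x^3 - 304*x^2 + 448*x - 256
which factors as (x - 4)^3*(x - 2)^2. The eigenvalues (with algebraic multiplicities) are λ = 2 with multiplicity 2, λ = 4 with multiplicity 3.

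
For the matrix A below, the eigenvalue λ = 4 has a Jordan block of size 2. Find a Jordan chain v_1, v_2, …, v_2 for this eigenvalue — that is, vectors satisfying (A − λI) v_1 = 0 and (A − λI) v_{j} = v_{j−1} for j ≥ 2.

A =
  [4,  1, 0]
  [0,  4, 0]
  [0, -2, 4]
A Jordan chain for λ = 4 of length 2:
v_1 = (1, 0, -2)ᵀ
v_2 = (0, 1, 0)ᵀ

Let N = A − (4)·I. We want v_2 with N^2 v_2 = 0 but N^1 v_2 ≠ 0; then v_{j-1} := N · v_j for j = 2, …, 2.

Pick v_2 = (0, 1, 0)ᵀ.
Then v_1 = N · v_2 = (1, 0, -2)ᵀ.

Sanity check: (A − (4)·I) v_1 = (0, 0, 0)ᵀ = 0. ✓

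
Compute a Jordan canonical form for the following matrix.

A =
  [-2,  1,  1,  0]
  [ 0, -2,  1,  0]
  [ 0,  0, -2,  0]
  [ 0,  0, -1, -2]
J_3(-2) ⊕ J_1(-2)

The characteristic polynomial is
  det(x·I − A) = x^4 + 8*x^3 + 24*x^2 + 32*x + 16 = (x + 2)^4

Eigenvalues and multiplicities (the geometric multiplicity of λ is n − rank(A − λI), which equals the number of Jordan blocks for λ):
  λ = -2: algebraic multiplicity = 4, geometric multiplicity = 2

Determining the block sizes for each eigenvalue:
  λ = -2: with am = 4 and gm = 2, the partition is not yet determined (e.g. several partitions of 4 into 2 parts exist). Let N = A − (-2)·I. Computing rank(N^1) = 2, rank(N^2) = 1, rank(N^3) = 0; the number of blocks of size ≥ j is rank(N^{j−1}) − rank(N^j), giving [2, 1, 1]. So we have 1 block(s) of size 3, 1 block(s) of size 1 → block sizes [3, 1]

Assembling the blocks gives a Jordan form
J =
  [-2,  1,  0,  0]
  [ 0, -2,  1,  0]
  [ 0,  0, -2,  0]
  [ 0,  0,  0, -2]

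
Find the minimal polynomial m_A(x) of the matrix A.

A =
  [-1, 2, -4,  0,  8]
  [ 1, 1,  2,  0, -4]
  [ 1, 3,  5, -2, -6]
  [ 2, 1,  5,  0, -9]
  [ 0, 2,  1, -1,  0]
x^3 - 3*x^2 + 3*x - 1

The characteristic polynomial is χ_A(x) = (x - 1)^5, so the eigenvalues are known. The minimal polynomial is
  m_A(x) = Π_λ (x − λ)^{k_λ}
where k_λ is the size of the *largest* Jordan block for λ (equivalently, the smallest k with (A − λI)^k v = 0 for every generalised eigenvector v of λ).

  λ = 1: largest Jordan block has size 3, contributing (x − 1)^3

So m_A(x) = (x - 1)^3 = x^3 - 3*x^2 + 3*x - 1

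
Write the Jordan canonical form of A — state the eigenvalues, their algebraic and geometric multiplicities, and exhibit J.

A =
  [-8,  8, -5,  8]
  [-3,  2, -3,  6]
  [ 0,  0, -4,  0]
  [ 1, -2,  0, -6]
J_3(-4) ⊕ J_1(-4)

The characteristic polynomial is
  det(x·I − A) = x^4 + 16*x^3 + 96*x^2 + 256*x + 256 = (x + 4)^4

Eigenvalues and multiplicities (the geometric multiplicity of λ is n − rank(A − λI), which equals the number of Jordan blocks for λ):
  λ = -4: algebraic multiplicity = 4, geometric multiplicity = 2

Determining the block sizes for each eigenvalue:
  λ = -4: with am = 4 and gm = 2, the partition is not yet determined (e.g. several partitions of 4 into 2 parts exist). Let N = A − (-4)·I. Computing rank(N^1) = 2, rank(N^2) = 1, rank(N^3) = 0; the number of blocks of size ≥ j is rank(N^{j−1}) − rank(N^j), giving [2, 1, 1]. So we have 1 block(s) of size 3, 1 block(s) of size 1 → block sizes [3, 1]

Assembling the blocks gives a Jordan form
J =
  [-4,  1,  0,  0]
  [ 0, -4,  1,  0]
  [ 0,  0, -4,  0]
  [ 0,  0,  0, -4]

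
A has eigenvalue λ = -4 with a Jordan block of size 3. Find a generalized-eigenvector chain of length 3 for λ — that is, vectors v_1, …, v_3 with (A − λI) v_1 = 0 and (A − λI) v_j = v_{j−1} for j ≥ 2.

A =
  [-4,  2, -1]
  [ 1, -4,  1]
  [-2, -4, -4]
A Jordan chain for λ = -4 of length 3:
v_1 = (4, -2, -4)ᵀ
v_2 = (0, 1, -2)ᵀ
v_3 = (1, 0, 0)ᵀ

Let N = A − (-4)·I. We want v_3 with N^3 v_3 = 0 but N^2 v_3 ≠ 0; then v_{j-1} := N · v_j for j = 3, …, 2.

Pick v_3 = (1, 0, 0)ᵀ.
Then v_2 = N · v_3 = (0, 1, -2)ᵀ.
Then v_1 = N · v_2 = (4, -2, -4)ᵀ.

Sanity check: (A − (-4)·I) v_1 = (0, 0, 0)ᵀ = 0. ✓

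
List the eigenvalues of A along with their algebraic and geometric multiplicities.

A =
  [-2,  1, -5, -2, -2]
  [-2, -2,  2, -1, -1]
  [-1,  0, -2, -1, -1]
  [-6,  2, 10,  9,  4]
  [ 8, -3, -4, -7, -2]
λ = -1: alg = 4, geom = 2; λ = 5: alg = 1, geom = 1

Step 1 — factor the characteristic polynomial to read off the algebraic multiplicities:
  χ_A(x) = (x - 5)*(x + 1)^4

Step 2 — compute geometric multiplicities via the rank-nullity identity g(λ) = n − rank(A − λI):
  rank(A − (-1)·I) = 3, so dim ker(A − (-1)·I) = n − 3 = 2
  rank(A − (5)·I) = 4, so dim ker(A − (5)·I) = n − 4 = 1

Summary:
  λ = -1: algebraic multiplicity = 4, geometric multiplicity = 2
  λ = 5: algebraic multiplicity = 1, geometric multiplicity = 1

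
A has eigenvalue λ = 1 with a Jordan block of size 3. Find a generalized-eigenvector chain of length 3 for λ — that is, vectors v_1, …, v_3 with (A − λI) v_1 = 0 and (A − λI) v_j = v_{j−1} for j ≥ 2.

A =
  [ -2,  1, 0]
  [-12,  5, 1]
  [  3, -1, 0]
A Jordan chain for λ = 1 of length 3:
v_1 = (-3, -9, 0)ᵀ
v_2 = (-3, -12, 3)ᵀ
v_3 = (1, 0, 0)ᵀ

Let N = A − (1)·I. We want v_3 with N^3 v_3 = 0 but N^2 v_3 ≠ 0; then v_{j-1} := N · v_j for j = 3, …, 2.

Pick v_3 = (1, 0, 0)ᵀ.
Then v_2 = N · v_3 = (-3, -12, 3)ᵀ.
Then v_1 = N · v_2 = (-3, -9, 0)ᵀ.

Sanity check: (A − (1)·I) v_1 = (0, 0, 0)ᵀ = 0. ✓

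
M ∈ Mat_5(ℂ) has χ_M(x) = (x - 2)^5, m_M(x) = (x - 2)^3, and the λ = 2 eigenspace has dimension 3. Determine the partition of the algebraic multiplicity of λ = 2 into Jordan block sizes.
Block sizes for λ = 2: [3, 1, 1]

Step 1 — from the characteristic polynomial, algebraic multiplicity of λ = 2 is 5. From dim ker(M − (2)·I) = 3, there are exactly 3 Jordan blocks for λ = 2.
Step 2 — from the minimal polynomial, the factor (x − 2)^3 tells us the largest block for λ = 2 has size 3.
Step 3 — with total size 5, 3 blocks, and largest block 3, the block sizes (in nonincreasing order) are [3, 1, 1].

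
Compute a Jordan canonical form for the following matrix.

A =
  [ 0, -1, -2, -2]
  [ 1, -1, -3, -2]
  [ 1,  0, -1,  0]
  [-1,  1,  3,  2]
J_3(0) ⊕ J_1(0)

The characteristic polynomial is
  det(x·I − A) = x^4

Eigenvalues and multiplicities (the geometric multiplicity of λ is n − rank(A − λI), which equals the number of Jordan blocks for λ):
  λ = 0: algebraic multiplicity = 4, geometric multiplicity = 2

Determining the block sizes for each eigenvalue:
  λ = 0: with am = 4 and gm = 2, the partition is not yet determined (e.g. several partitions of 4 into 2 parts exist). Let N = A − (0)·I. Computing rank(N^1) = 2, rank(N^2) = 1, rank(N^3) = 0; the number of blocks of size ≥ j is rank(N^{j−1}) − rank(N^j), giving [2, 1, 1]. So we have 1 block(s) of size 3, 1 block(s) of size 1 → block sizes [3, 1]

Assembling the blocks gives a Jordan form
J =
  [0, 1, 0, 0]
  [0, 0, 1, 0]
  [0, 0, 0, 0]
  [0, 0, 0, 0]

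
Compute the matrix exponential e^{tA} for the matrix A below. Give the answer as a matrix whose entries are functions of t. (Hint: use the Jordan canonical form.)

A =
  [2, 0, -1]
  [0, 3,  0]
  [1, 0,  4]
e^{tA} =
  [-t*exp(3*t) + exp(3*t), 0, -t*exp(3*t)]
  [0, exp(3*t), 0]
  [t*exp(3*t), 0, t*exp(3*t) + exp(3*t)]

Strategy: write A = P · J · P⁻¹ where J is a Jordan canonical form, so e^{tA} = P · e^{tJ} · P⁻¹, and e^{tJ} can be computed block-by-block.

A has Jordan form
J =
  [3, 1, 0]
  [0, 3, 0]
  [0, 0, 3]
(up to reordering of blocks).

Per-block formulas:
  For a 1×1 block at λ = 3: exp(t · [3]) = [e^(3t)].
  For a 2×2 Jordan block J_2(3): exp(t · J_2(3)) = e^(3t)·(I + t·N), where N is the 2×2 nilpotent shift.

After assembling e^{tJ} and conjugating by P, we get:

e^{tA} =
  [-t*exp(3*t) + exp(3*t), 0, -t*exp(3*t)]
  [0, exp(3*t), 0]
  [t*exp(3*t), 0, t*exp(3*t) + exp(3*t)]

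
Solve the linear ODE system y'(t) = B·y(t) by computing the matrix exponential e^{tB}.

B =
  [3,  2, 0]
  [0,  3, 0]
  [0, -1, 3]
e^{tB} =
  [exp(3*t), 2*t*exp(3*t), 0]
  [0, exp(3*t), 0]
  [0, -t*exp(3*t), exp(3*t)]

Strategy: write B = P · J · P⁻¹ where J is a Jordan canonical form, so e^{tB} = P · e^{tJ} · P⁻¹, and e^{tJ} can be computed block-by-block.

B has Jordan form
J =
  [3, 1, 0]
  [0, 3, 0]
  [0, 0, 3]
(up to reordering of blocks).

Per-block formulas:
  For a 2×2 Jordan block J_2(3): exp(t · J_2(3)) = e^(3t)·(I + t·N), where N is the 2×2 nilpotent shift.
  For a 1×1 block at λ = 3: exp(t · [3]) = [e^(3t)].

After assembling e^{tJ} and conjugating by P, we get:

e^{tB} =
  [exp(3*t), 2*t*exp(3*t), 0]
  [0, exp(3*t), 0]
  [0, -t*exp(3*t), exp(3*t)]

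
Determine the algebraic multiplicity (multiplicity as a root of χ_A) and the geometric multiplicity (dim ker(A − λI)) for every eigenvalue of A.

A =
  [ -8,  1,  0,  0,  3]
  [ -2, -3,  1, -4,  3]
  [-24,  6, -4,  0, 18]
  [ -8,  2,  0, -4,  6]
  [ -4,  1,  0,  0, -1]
λ = -4: alg = 5, geom = 3

Step 1 — factor the characteristic polynomial to read off the algebraic multiplicities:
  χ_A(x) = (x + 4)^5

Step 2 — compute geometric multiplicities via the rank-nullity identity g(λ) = n − rank(A − λI):
  rank(A − (-4)·I) = 2, so dim ker(A − (-4)·I) = n − 2 = 3

Summary:
  λ = -4: algebraic multiplicity = 5, geometric multiplicity = 3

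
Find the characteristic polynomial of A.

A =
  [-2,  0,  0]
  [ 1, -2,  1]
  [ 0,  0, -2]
x^3 + 6*x^2 + 12*x + 8

Expanding det(x·I − A) (e.g. by cofactor expansion or by noting that A is similar to its Jordan form J, which has the same characteristic polynomial as A) gives
  χ_A(x) = x^3 + 6*x^2 + 12*x + 8
which factors as (x + 2)^3. The eigenvalues (with algebraic multiplicities) are λ = -2 with multiplicity 3.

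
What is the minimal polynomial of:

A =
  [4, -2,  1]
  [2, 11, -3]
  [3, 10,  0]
x^3 - 15*x^2 + 75*x - 125

The characteristic polynomial is χ_A(x) = (x - 5)^3, so the eigenvalues are known. The minimal polynomial is
  m_A(x) = Π_λ (x − λ)^{k_λ}
where k_λ is the size of the *largest* Jordan block for λ (equivalently, the smallest k with (A − λI)^k v = 0 for every generalised eigenvector v of λ).

  λ = 5: largest Jordan block has size 3, contributing (x − 5)^3

So m_A(x) = (x - 5)^3 = x^3 - 15*x^2 + 75*x - 125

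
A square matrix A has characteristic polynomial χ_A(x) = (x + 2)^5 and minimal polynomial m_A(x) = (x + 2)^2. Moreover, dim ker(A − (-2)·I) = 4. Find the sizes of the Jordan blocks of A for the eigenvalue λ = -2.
Block sizes for λ = -2: [2, 1, 1, 1]

Step 1 — from the characteristic polynomial, algebraic multiplicity of λ = -2 is 5. From dim ker(A − (-2)·I) = 4, there are exactly 4 Jordan blocks for λ = -2.
Step 2 — from the minimal polynomial, the factor (x + 2)^2 tells us the largest block for λ = -2 has size 2.
Step 3 — with total size 5, 4 blocks, and largest block 2, the block sizes (in nonincreasing order) are [2, 1, 1, 1].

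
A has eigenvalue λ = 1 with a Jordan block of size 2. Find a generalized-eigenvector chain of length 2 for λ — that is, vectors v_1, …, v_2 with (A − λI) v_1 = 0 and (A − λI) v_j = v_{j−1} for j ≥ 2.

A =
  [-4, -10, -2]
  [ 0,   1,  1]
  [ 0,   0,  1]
A Jordan chain for λ = 1 of length 2:
v_1 = (-2, 1, 0)ᵀ
v_2 = (0, 0, 1)ᵀ

Let N = A − (1)·I. We want v_2 with N^2 v_2 = 0 but N^1 v_2 ≠ 0; then v_{j-1} := N · v_j for j = 2, …, 2.

Pick v_2 = (0, 0, 1)ᵀ.
Then v_1 = N · v_2 = (-2, 1, 0)ᵀ.

Sanity check: (A − (1)·I) v_1 = (0, 0, 0)ᵀ = 0. ✓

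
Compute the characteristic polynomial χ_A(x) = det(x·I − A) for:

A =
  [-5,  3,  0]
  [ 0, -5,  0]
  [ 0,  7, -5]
x^3 + 15*x^2 + 75*x + 125

Expanding det(x·I − A) (e.g. by cofactor expansion or by noting that A is similar to its Jordan form J, which has the same characteristic polynomial as A) gives
  χ_A(x) = x^3 + 15*x^2 + 75*x + 125
which factors as (x + 5)^3. The eigenvalues (with algebraic multiplicities) are λ = -5 with multiplicity 3.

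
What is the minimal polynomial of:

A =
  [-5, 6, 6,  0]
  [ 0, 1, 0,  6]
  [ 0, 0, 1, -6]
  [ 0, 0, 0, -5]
x^2 + 4*x - 5

The characteristic polynomial is χ_A(x) = (x - 1)^2*(x + 5)^2, so the eigenvalues are known. The minimal polynomial is
  m_A(x) = Π_λ (x − λ)^{k_λ}
where k_λ is the size of the *largest* Jordan block for λ (equivalently, the smallest k with (A − λI)^k v = 0 for every generalised eigenvector v of λ).

  λ = -5: largest Jordan block has size 1, contributing (x + 5)
  λ = 1: largest Jordan block has size 1, contributing (x − 1)

So m_A(x) = (x - 1)*(x + 5) = x^2 + 4*x - 5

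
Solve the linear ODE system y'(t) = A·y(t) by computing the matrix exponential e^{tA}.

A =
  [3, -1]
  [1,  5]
e^{tA} =
  [-t*exp(4*t) + exp(4*t), -t*exp(4*t)]
  [t*exp(4*t), t*exp(4*t) + exp(4*t)]

Strategy: write A = P · J · P⁻¹ where J is a Jordan canonical form, so e^{tA} = P · e^{tJ} · P⁻¹, and e^{tJ} can be computed block-by-block.

A has Jordan form
J =
  [4, 1]
  [0, 4]
(up to reordering of blocks).

Per-block formulas:
  For a 2×2 Jordan block J_2(4): exp(t · J_2(4)) = e^(4t)·(I + t·N), where N is the 2×2 nilpotent shift.

After assembling e^{tJ} and conjugating by P, we get:

e^{tA} =
  [-t*exp(4*t) + exp(4*t), -t*exp(4*t)]
  [t*exp(4*t), t*exp(4*t) + exp(4*t)]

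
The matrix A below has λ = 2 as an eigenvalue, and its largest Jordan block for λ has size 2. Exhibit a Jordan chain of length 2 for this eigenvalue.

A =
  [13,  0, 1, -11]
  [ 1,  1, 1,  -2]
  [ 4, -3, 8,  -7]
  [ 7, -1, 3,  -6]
A Jordan chain for λ = 2 of length 2:
v_1 = (1, -1, 0, 1)ᵀ
v_2 = (0, 2, 1, 0)ᵀ

Let N = A − (2)·I. We want v_2 with N^2 v_2 = 0 but N^1 v_2 ≠ 0; then v_{j-1} := N · v_j for j = 2, …, 2.

Pick v_2 = (0, 2, 1, 0)ᵀ.
Then v_1 = N · v_2 = (1, -1, 0, 1)ᵀ.

Sanity check: (A − (2)·I) v_1 = (0, 0, 0, 0)ᵀ = 0. ✓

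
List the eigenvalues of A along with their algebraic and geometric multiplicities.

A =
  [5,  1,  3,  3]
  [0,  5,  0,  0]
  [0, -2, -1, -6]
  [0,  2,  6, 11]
λ = 5: alg = 4, geom = 3

Step 1 — factor the characteristic polynomial to read off the algebraic multiplicities:
  χ_A(x) = (x - 5)^4

Step 2 — compute geometric multiplicities via the rank-nullity identity g(λ) = n − rank(A − λI):
  rank(A − (5)·I) = 1, so dim ker(A − (5)·I) = n − 1 = 3

Summary:
  λ = 5: algebraic multiplicity = 4, geometric multiplicity = 3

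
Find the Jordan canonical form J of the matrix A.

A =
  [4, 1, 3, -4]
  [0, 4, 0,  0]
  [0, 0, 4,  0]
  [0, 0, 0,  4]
J_2(4) ⊕ J_1(4) ⊕ J_1(4)

The characteristic polynomial is
  det(x·I − A) = x^4 - 16*x^3 + 96*x^2 - 256*x + 256 = (x - 4)^4

Eigenvalues and multiplicities (the geometric multiplicity of λ is n − rank(A − λI), which equals the number of Jordan blocks for λ):
  λ = 4: algebraic multiplicity = 4, geometric multiplicity = 3

Determining the block sizes for each eigenvalue:
  λ = 4: 3 blocks summing to 4 forces exactly one block of size 2 and the rest size 1 → block sizes [2, 1, 1]

Assembling the blocks gives a Jordan form
J =
  [4, 1, 0, 0]
  [0, 4, 0, 0]
  [0, 0, 4, 0]
  [0, 0, 0, 4]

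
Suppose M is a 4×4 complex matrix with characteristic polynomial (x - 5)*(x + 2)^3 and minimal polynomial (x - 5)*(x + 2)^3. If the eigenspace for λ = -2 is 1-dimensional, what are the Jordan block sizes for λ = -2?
Block sizes for λ = -2: [3]

Step 1 — from the characteristic polynomial, algebraic multiplicity of λ = -2 is 3. From dim ker(M − (-2)·I) = 1, there are exactly 1 Jordan blocks for λ = -2.
Step 2 — from the minimal polynomial, the factor (x + 2)^3 tells us the largest block for λ = -2 has size 3.
Step 3 — with total size 3, 1 blocks, and largest block 3, the block sizes (in nonincreasing order) are [3].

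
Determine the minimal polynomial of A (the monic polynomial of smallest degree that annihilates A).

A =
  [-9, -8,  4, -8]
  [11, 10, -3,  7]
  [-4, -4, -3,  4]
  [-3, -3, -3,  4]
x^3 - x^2 - x + 1

The characteristic polynomial is χ_A(x) = (x - 1)^3*(x + 1), so the eigenvalues are known. The minimal polynomial is
  m_A(x) = Π_λ (x − λ)^{k_λ}
where k_λ is the size of the *largest* Jordan block for λ (equivalently, the smallest k with (A − λI)^k v = 0 for every generalised eigenvector v of λ).

  λ = -1: largest Jordan block has size 1, contributing (x + 1)
  λ = 1: largest Jordan block has size 2, contributing (x − 1)^2

So m_A(x) = (x - 1)^2*(x + 1) = x^3 - x^2 - x + 1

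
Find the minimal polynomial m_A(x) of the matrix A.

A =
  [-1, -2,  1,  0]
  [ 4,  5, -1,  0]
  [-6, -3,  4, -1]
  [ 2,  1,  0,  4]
x^3 - 9*x^2 + 27*x - 27

The characteristic polynomial is χ_A(x) = (x - 3)^4, so the eigenvalues are known. The minimal polynomial is
  m_A(x) = Π_λ (x − λ)^{k_λ}
where k_λ is the size of the *largest* Jordan block for λ (equivalently, the smallest k with (A − λI)^k v = 0 for every generalised eigenvector v of λ).

  λ = 3: largest Jordan block has size 3, contributing (x − 3)^3

So m_A(x) = (x - 3)^3 = x^3 - 9*x^2 + 27*x - 27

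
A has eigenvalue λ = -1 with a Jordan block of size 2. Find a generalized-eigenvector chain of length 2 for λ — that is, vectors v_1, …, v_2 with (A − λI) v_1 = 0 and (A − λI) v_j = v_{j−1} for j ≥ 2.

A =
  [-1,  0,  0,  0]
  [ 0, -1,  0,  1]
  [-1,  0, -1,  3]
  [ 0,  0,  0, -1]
A Jordan chain for λ = -1 of length 2:
v_1 = (0, 0, -1, 0)ᵀ
v_2 = (1, 0, 0, 0)ᵀ

Let N = A − (-1)·I. We want v_2 with N^2 v_2 = 0 but N^1 v_2 ≠ 0; then v_{j-1} := N · v_j for j = 2, …, 2.

Pick v_2 = (1, 0, 0, 0)ᵀ.
Then v_1 = N · v_2 = (0, 0, -1, 0)ᵀ.

Sanity check: (A − (-1)·I) v_1 = (0, 0, 0, 0)ᵀ = 0. ✓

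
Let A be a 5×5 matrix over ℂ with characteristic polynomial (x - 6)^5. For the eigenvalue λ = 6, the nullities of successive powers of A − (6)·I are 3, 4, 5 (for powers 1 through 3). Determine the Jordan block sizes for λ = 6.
Block sizes for λ = 6: [3, 1, 1]

From the dimensions of kernels of powers, the number of Jordan blocks of size at least j is d_j − d_{j−1} where d_j = dim ker(N^j) (with d_0 = 0). Computing the differences gives [3, 1, 1].
The number of blocks of size exactly k is (#blocks of size ≥ k) − (#blocks of size ≥ k + 1), so the partition is: 2 block(s) of size 1, 1 block(s) of size 3.
In nonincreasing order the block sizes are [3, 1, 1].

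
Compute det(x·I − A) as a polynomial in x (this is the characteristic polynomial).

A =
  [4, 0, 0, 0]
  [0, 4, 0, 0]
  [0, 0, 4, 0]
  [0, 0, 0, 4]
x^4 - 16*x^3 + 96*x^2 - 256*x + 256

Expanding det(x·I − A) (e.g. by cofactor expansion or by noting that A is similar to its Jordan form J, which has the same characteristic polynomial as A) gives
  χ_A(x) = x^4 - 16*x^3 + 96*x^2 - 256*x + 256
which factors as (x - 4)^4. The eigenvalues (with algebraic multiplicities) are λ = 4 with multiplicity 4.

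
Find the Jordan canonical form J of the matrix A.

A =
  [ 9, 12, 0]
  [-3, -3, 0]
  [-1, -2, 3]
J_2(3) ⊕ J_1(3)

The characteristic polynomial is
  det(x·I − A) = x^3 - 9*x^2 + 27*x - 27 = (x - 3)^3

Eigenvalues and multiplicities (the geometric multiplicity of λ is n − rank(A − λI), which equals the number of Jordan blocks for λ):
  λ = 3: algebraic multiplicity = 3, geometric multiplicity = 2

Determining the block sizes for each eigenvalue:
  λ = 3: 2 blocks summing to 3 forces exactly one block of size 2 and the rest size 1 → block sizes [2, 1]

Assembling the blocks gives a Jordan form
J =
  [3, 1, 0]
  [0, 3, 0]
  [0, 0, 3]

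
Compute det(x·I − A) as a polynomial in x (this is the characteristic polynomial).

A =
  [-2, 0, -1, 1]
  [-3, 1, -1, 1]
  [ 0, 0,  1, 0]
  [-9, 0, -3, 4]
x^4 - 4*x^3 + 6*x^2 - 4*x + 1

Expanding det(x·I − A) (e.g. by cofactor expansion or by noting that A is similar to its Jordan form J, which has the same characteristic polynomial as A) gives
  χ_A(x) = x^4 - 4*x^3 + 6*x^2 - 4*x + 1
which factors as (x - 1)^4. The eigenvalues (with algebraic multiplicities) are λ = 1 with multiplicity 4.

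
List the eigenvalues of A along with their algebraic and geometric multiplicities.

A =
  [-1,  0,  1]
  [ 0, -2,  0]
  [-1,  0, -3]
λ = -2: alg = 3, geom = 2

Step 1 — factor the characteristic polynomial to read off the algebraic multiplicities:
  χ_A(x) = (x + 2)^3

Step 2 — compute geometric multiplicities via the rank-nullity identity g(λ) = n − rank(A − λI):
  rank(A − (-2)·I) = 1, so dim ker(A − (-2)·I) = n − 1 = 2

Summary:
  λ = -2: algebraic multiplicity = 3, geometric multiplicity = 2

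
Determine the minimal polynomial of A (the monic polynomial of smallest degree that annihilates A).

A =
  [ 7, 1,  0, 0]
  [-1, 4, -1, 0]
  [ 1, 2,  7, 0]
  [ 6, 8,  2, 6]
x^3 - 18*x^2 + 108*x - 216

The characteristic polynomial is χ_A(x) = (x - 6)^4, so the eigenvalues are known. The minimal polynomial is
  m_A(x) = Π_λ (x − λ)^{k_λ}
where k_λ is the size of the *largest* Jordan block for λ (equivalently, the smallest k with (A − λI)^k v = 0 for every generalised eigenvector v of λ).

  λ = 6: largest Jordan block has size 3, contributing (x − 6)^3

So m_A(x) = (x - 6)^3 = x^3 - 18*x^2 + 108*x - 216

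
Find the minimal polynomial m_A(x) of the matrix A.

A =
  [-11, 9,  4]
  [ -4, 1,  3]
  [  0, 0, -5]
x^3 + 15*x^2 + 75*x + 125

The characteristic polynomial is χ_A(x) = (x + 5)^3, so the eigenvalues are known. The minimal polynomial is
  m_A(x) = Π_λ (x − λ)^{k_λ}
where k_λ is the size of the *largest* Jordan block for λ (equivalently, the smallest k with (A − λI)^k v = 0 for every generalised eigenvector v of λ).

  λ = -5: largest Jordan block has size 3, contributing (x + 5)^3

So m_A(x) = (x + 5)^3 = x^3 + 15*x^2 + 75*x + 125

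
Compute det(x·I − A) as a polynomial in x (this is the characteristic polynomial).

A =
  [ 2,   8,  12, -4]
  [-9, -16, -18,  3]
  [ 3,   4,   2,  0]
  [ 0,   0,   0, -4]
x^4 + 16*x^3 + 96*x^2 + 256*x + 256

Expanding det(x·I − A) (e.g. by cofactor expansion or by noting that A is similar to its Jordan form J, which has the same characteristic polynomial as A) gives
  χ_A(x) = x^4 + 16*x^3 + 96*x^2 + 256*x + 256
which factors as (x + 4)^4. The eigenvalues (with algebraic multiplicities) are λ = -4 with multiplicity 4.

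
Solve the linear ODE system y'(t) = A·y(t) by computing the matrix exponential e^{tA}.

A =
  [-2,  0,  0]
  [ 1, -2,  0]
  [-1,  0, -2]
e^{tA} =
  [exp(-2*t), 0, 0]
  [t*exp(-2*t), exp(-2*t), 0]
  [-t*exp(-2*t), 0, exp(-2*t)]

Strategy: write A = P · J · P⁻¹ where J is a Jordan canonical form, so e^{tA} = P · e^{tJ} · P⁻¹, and e^{tJ} can be computed block-by-block.

A has Jordan form
J =
  [-2,  1,  0]
  [ 0, -2,  0]
  [ 0,  0, -2]
(up to reordering of blocks).

Per-block formulas:
  For a 1×1 block at λ = -2: exp(t · [-2]) = [e^(-2t)].
  For a 2×2 Jordan block J_2(-2): exp(t · J_2(-2)) = e^(-2t)·(I + t·N), where N is the 2×2 nilpotent shift.

After assembling e^{tJ} and conjugating by P, we get:

e^{tA} =
  [exp(-2*t), 0, 0]
  [t*exp(-2*t), exp(-2*t), 0]
  [-t*exp(-2*t), 0, exp(-2*t)]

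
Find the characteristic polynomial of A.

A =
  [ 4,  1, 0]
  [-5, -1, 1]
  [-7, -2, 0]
x^3 - 3*x^2 + 3*x - 1

Expanding det(x·I − A) (e.g. by cofactor expansion or by noting that A is similar to its Jordan form J, which has the same characteristic polynomial as A) gives
  χ_A(x) = x^3 - 3*x^2 + 3*x - 1
which factors as (x - 1)^3. The eigenvalues (with algebraic multiplicities) are λ = 1 with multiplicity 3.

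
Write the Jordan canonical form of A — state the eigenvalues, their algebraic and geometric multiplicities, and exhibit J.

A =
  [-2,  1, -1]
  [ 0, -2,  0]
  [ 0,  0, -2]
J_2(-2) ⊕ J_1(-2)

The characteristic polynomial is
  det(x·I − A) = x^3 + 6*x^2 + 12*x + 8 = (x + 2)^3

Eigenvalues and multiplicities (the geometric multiplicity of λ is n − rank(A − λI), which equals the number of Jordan blocks for λ):
  λ = -2: algebraic multiplicity = 3, geometric multiplicity = 2

Determining the block sizes for each eigenvalue:
  λ = -2: 2 blocks summing to 3 forces exactly one block of size 2 and the rest size 1 → block sizes [2, 1]

Assembling the blocks gives a Jordan form
J =
  [-2,  1,  0]
  [ 0, -2,  0]
  [ 0,  0, -2]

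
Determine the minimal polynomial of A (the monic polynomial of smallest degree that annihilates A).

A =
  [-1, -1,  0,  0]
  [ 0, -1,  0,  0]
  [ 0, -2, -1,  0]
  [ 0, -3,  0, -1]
x^2 + 2*x + 1

The characteristic polynomial is χ_A(x) = (x + 1)^4, so the eigenvalues are known. The minimal polynomial is
  m_A(x) = Π_λ (x − λ)^{k_λ}
where k_λ is the size of the *largest* Jordan block for λ (equivalently, the smallest k with (A − λI)^k v = 0 for every generalised eigenvector v of λ).

  λ = -1: largest Jordan block has size 2, contributing (x + 1)^2

So m_A(x) = (x + 1)^2 = x^2 + 2*x + 1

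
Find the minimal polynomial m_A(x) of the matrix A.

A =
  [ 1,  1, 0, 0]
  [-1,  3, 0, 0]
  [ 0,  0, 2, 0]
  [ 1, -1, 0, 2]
x^2 - 4*x + 4

The characteristic polynomial is χ_A(x) = (x - 2)^4, so the eigenvalues are known. The minimal polynomial is
  m_A(x) = Π_λ (x − λ)^{k_λ}
where k_λ is the size of the *largest* Jordan block for λ (equivalently, the smallest k with (A − λI)^k v = 0 for every generalised eigenvector v of λ).

  λ = 2: largest Jordan block has size 2, contributing (x − 2)^2

So m_A(x) = (x - 2)^2 = x^2 - 4*x + 4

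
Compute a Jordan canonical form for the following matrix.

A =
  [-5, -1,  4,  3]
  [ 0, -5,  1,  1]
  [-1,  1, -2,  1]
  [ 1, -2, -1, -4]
J_2(-4) ⊕ J_2(-4)

The characteristic polynomial is
  det(x·I − A) = x^4 + 16*x^3 + 96*x^2 + 256*x + 256 = (x + 4)^4

Eigenvalues and multiplicities (the geometric multiplicity of λ is n − rank(A − λI), which equals the number of Jordan blocks for λ):
  λ = -4: algebraic multiplicity = 4, geometric multiplicity = 2

Determining the block sizes for each eigenvalue:
  λ = -4: with am = 4 and gm = 2, the partition is not yet determined (e.g. several partitions of 4 into 2 parts exist). Let N = A − (-4)·I. Computing rank(N^1) = 2, rank(N^2) = 0; the number of blocks of size ≥ j is rank(N^{j−1}) − rank(N^j), giving [2, 2]. So we have 2 block(s) of size 2 → block sizes [2, 2]

Assembling the blocks gives a Jordan form
J =
  [-4,  1,  0,  0]
  [ 0, -4,  0,  0]
  [ 0,  0, -4,  1]
  [ 0,  0,  0, -4]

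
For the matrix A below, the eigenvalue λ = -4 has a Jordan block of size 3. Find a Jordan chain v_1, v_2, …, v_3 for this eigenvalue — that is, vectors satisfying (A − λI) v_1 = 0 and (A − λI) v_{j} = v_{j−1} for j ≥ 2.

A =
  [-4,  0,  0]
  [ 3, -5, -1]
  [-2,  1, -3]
A Jordan chain for λ = -4 of length 3:
v_1 = (0, -1, 1)ᵀ
v_2 = (0, 3, -2)ᵀ
v_3 = (1, 0, 0)ᵀ

Let N = A − (-4)·I. We want v_3 with N^3 v_3 = 0 but N^2 v_3 ≠ 0; then v_{j-1} := N · v_j for j = 3, …, 2.

Pick v_3 = (1, 0, 0)ᵀ.
Then v_2 = N · v_3 = (0, 3, -2)ᵀ.
Then v_1 = N · v_2 = (0, -1, 1)ᵀ.

Sanity check: (A − (-4)·I) v_1 = (0, 0, 0)ᵀ = 0. ✓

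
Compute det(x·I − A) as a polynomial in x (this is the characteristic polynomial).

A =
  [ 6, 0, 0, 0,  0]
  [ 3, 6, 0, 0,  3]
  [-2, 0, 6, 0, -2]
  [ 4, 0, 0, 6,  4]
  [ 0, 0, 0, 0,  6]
x^5 - 30*x^4 + 360*x^3 - 2160*x^2 + 6480*x - 7776

Expanding det(x·I − A) (e.g. by cofactor expansion or by noting that A is similar to its Jordan form J, which has the same characteristic polynomial as A) gives
  χ_A(x) = x^5 - 30*x^4 + 360*x^3 - 2160*x^2 + 6480*x - 7776
which factors as (x - 6)^5. The eigenvalues (with algebraic multiplicities) are λ = 6 with multiplicity 5.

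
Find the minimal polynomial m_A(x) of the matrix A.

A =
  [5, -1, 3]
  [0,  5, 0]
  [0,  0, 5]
x^2 - 10*x + 25

The characteristic polynomial is χ_A(x) = (x - 5)^3, so the eigenvalues are known. The minimal polynomial is
  m_A(x) = Π_λ (x − λ)^{k_λ}
where k_λ is the size of the *largest* Jordan block for λ (equivalently, the smallest k with (A − λI)^k v = 0 for every generalised eigenvector v of λ).

  λ = 5: largest Jordan block has size 2, contributing (x − 5)^2

So m_A(x) = (x - 5)^2 = x^2 - 10*x + 25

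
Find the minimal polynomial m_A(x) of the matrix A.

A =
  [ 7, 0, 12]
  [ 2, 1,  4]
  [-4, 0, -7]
x^2 - 1

The characteristic polynomial is χ_A(x) = (x - 1)^2*(x + 1), so the eigenvalues are known. The minimal polynomial is
  m_A(x) = Π_λ (x − λ)^{k_λ}
where k_λ is the size of the *largest* Jordan block for λ (equivalently, the smallest k with (A − λI)^k v = 0 for every generalised eigenvector v of λ).

  λ = -1: largest Jordan block has size 1, contributing (x + 1)
  λ = 1: largest Jordan block has size 1, contributing (x − 1)

So m_A(x) = (x - 1)*(x + 1) = x^2 - 1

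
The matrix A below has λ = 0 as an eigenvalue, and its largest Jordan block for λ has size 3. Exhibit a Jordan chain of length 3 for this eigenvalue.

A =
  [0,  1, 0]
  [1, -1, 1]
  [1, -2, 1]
A Jordan chain for λ = 0 of length 3:
v_1 = (1, 0, -1)ᵀ
v_2 = (0, 1, 1)ᵀ
v_3 = (1, 0, 0)ᵀ

Let N = A − (0)·I. We want v_3 with N^3 v_3 = 0 but N^2 v_3 ≠ 0; then v_{j-1} := N · v_j for j = 3, …, 2.

Pick v_3 = (1, 0, 0)ᵀ.
Then v_2 = N · v_3 = (0, 1, 1)ᵀ.
Then v_1 = N · v_2 = (1, 0, -1)ᵀ.

Sanity check: (A − (0)·I) v_1 = (0, 0, 0)ᵀ = 0. ✓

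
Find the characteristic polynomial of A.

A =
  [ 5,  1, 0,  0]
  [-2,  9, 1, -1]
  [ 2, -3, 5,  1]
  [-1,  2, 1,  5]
x^4 - 24*x^3 + 216*x^2 - 864*x + 1296

Expanding det(x·I − A) (e.g. by cofactor expansion or by noting that A is similar to its Jordan form J, which has the same characteristic polynomial as A) gives
  χ_A(x) = x^4 - 24*x^3 + 216*x^2 - 864*x + 1296
which factors as (x - 6)^4. The eigenvalues (with algebraic multiplicities) are λ = 6 with multiplicity 4.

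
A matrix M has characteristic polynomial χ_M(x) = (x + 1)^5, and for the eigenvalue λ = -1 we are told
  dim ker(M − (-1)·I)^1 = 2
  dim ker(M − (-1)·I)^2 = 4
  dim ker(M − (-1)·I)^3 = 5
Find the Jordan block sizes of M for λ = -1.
Block sizes for λ = -1: [3, 2]

From the dimensions of kernels of powers, the number of Jordan blocks of size at least j is d_j − d_{j−1} where d_j = dim ker(N^j) (with d_0 = 0). Computing the differences gives [2, 2, 1].
The number of blocks of size exactly k is (#blocks of size ≥ k) − (#blocks of size ≥ k + 1), so the partition is: 1 block(s) of size 2, 1 block(s) of size 3.
In nonincreasing order the block sizes are [3, 2].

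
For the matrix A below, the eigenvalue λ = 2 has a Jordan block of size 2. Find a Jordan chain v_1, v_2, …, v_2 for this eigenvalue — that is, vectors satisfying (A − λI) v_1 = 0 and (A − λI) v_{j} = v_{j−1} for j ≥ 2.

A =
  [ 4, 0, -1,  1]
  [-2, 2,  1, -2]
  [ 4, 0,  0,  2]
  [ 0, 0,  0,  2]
A Jordan chain for λ = 2 of length 2:
v_1 = (2, -2, 4, 0)ᵀ
v_2 = (1, 0, 0, 0)ᵀ

Let N = A − (2)·I. We want v_2 with N^2 v_2 = 0 but N^1 v_2 ≠ 0; then v_{j-1} := N · v_j for j = 2, …, 2.

Pick v_2 = (1, 0, 0, 0)ᵀ.
Then v_1 = N · v_2 = (2, -2, 4, 0)ᵀ.

Sanity check: (A − (2)·I) v_1 = (0, 0, 0, 0)ᵀ = 0. ✓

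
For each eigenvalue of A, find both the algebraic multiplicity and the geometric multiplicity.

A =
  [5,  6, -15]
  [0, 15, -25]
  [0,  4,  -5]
λ = 5: alg = 3, geom = 2

Step 1 — factor the characteristic polynomial to read off the algebraic multiplicities:
  χ_A(x) = (x - 5)^3

Step 2 — compute geometric multiplicities via the rank-nullity identity g(λ) = n − rank(A − λI):
  rank(A − (5)·I) = 1, so dim ker(A − (5)·I) = n − 1 = 2

Summary:
  λ = 5: algebraic multiplicity = 3, geometric multiplicity = 2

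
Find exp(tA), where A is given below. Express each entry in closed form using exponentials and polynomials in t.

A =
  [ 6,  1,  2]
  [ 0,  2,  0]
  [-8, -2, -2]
e^{tA} =
  [4*t*exp(2*t) + exp(2*t), t*exp(2*t), 2*t*exp(2*t)]
  [0, exp(2*t), 0]
  [-8*t*exp(2*t), -2*t*exp(2*t), -4*t*exp(2*t) + exp(2*t)]

Strategy: write A = P · J · P⁻¹ where J is a Jordan canonical form, so e^{tA} = P · e^{tJ} · P⁻¹, and e^{tJ} can be computed block-by-block.

A has Jordan form
J =
  [2, 1, 0]
  [0, 2, 0]
  [0, 0, 2]
(up to reordering of blocks).

Per-block formulas:
  For a 1×1 block at λ = 2: exp(t · [2]) = [e^(2t)].
  For a 2×2 Jordan block J_2(2): exp(t · J_2(2)) = e^(2t)·(I + t·N), where N is the 2×2 nilpotent shift.

After assembling e^{tJ} and conjugating by P, we get:

e^{tA} =
  [4*t*exp(2*t) + exp(2*t), t*exp(2*t), 2*t*exp(2*t)]
  [0, exp(2*t), 0]
  [-8*t*exp(2*t), -2*t*exp(2*t), -4*t*exp(2*t) + exp(2*t)]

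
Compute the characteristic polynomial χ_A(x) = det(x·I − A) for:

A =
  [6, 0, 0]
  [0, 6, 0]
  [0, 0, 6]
x^3 - 18*x^2 + 108*x - 216

Expanding det(x·I − A) (e.g. by cofactor expansion or by noting that A is similar to its Jordan form J, which has the same characteristic polynomial as A) gives
  χ_A(x) = x^3 - 18*x^2 + 108*x - 216
which factors as (x - 6)^3. The eigenvalues (with algebraic multiplicities) are λ = 6 with multiplicity 3.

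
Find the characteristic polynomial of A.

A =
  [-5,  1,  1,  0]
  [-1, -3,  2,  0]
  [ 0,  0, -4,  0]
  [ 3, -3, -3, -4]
x^4 + 16*x^3 + 96*x^2 + 256*x + 256

Expanding det(x·I − A) (e.g. by cofactor expansion or by noting that A is similar to its Jordan form J, which has the same characteristic polynomial as A) gives
  χ_A(x) = x^4 + 16*x^3 + 96*x^2 + 256*x + 256
which factors as (x + 4)^4. The eigenvalues (with algebraic multiplicities) are λ = -4 with multiplicity 4.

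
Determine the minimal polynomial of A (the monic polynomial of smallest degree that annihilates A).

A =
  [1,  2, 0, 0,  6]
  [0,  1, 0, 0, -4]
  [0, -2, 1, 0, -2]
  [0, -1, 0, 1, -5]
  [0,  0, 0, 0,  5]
x^3 - 7*x^2 + 11*x - 5

The characteristic polynomial is χ_A(x) = (x - 5)*(x - 1)^4, so the eigenvalues are known. The minimal polynomial is
  m_A(x) = Π_λ (x − λ)^{k_λ}
where k_λ is the size of the *largest* Jordan block for λ (equivalently, the smallest k with (A − λI)^k v = 0 for every generalised eigenvector v of λ).

  λ = 1: largest Jordan block has size 2, contributing (x − 1)^2
  λ = 5: largest Jordan block has size 1, contributing (x − 5)

So m_A(x) = (x - 5)*(x - 1)^2 = x^3 - 7*x^2 + 11*x - 5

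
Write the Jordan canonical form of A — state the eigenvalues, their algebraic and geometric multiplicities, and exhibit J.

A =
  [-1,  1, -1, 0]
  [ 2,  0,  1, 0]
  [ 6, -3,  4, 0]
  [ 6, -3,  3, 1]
J_2(1) ⊕ J_1(1) ⊕ J_1(1)

The characteristic polynomial is
  det(x·I − A) = x^4 - 4*x^3 + 6*x^2 - 4*x + 1 = (x - 1)^4

Eigenvalues and multiplicities (the geometric multiplicity of λ is n − rank(A − λI), which equals the number of Jordan blocks for λ):
  λ = 1: algebraic multiplicity = 4, geometric multiplicity = 3

Determining the block sizes for each eigenvalue:
  λ = 1: 3 blocks summing to 4 forces exactly one block of size 2 and the rest size 1 → block sizes [2, 1, 1]

Assembling the blocks gives a Jordan form
J =
  [1, 1, 0, 0]
  [0, 1, 0, 0]
  [0, 0, 1, 0]
  [0, 0, 0, 1]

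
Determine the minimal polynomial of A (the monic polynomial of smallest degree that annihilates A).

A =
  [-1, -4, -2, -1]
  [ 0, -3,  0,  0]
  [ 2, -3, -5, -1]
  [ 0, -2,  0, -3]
x^2 + 6*x + 9

The characteristic polynomial is χ_A(x) = (x + 3)^4, so the eigenvalues are known. The minimal polynomial is
  m_A(x) = Π_λ (x − λ)^{k_λ}
where k_λ is the size of the *largest* Jordan block for λ (equivalently, the smallest k with (A − λI)^k v = 0 for every generalised eigenvector v of λ).

  λ = -3: largest Jordan block has size 2, contributing (x + 3)^2

So m_A(x) = (x + 3)^2 = x^2 + 6*x + 9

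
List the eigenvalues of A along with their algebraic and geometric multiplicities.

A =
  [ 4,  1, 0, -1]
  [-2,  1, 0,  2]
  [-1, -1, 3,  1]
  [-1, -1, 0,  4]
λ = 3: alg = 4, geom = 3

Step 1 — factor the characteristic polynomial to read off the algebraic multiplicities:
  χ_A(x) = (x - 3)^4

Step 2 — compute geometric multiplicities via the rank-nullity identity g(λ) = n − rank(A − λI):
  rank(A − (3)·I) = 1, so dim ker(A − (3)·I) = n − 1 = 3

Summary:
  λ = 3: algebraic multiplicity = 4, geometric multiplicity = 3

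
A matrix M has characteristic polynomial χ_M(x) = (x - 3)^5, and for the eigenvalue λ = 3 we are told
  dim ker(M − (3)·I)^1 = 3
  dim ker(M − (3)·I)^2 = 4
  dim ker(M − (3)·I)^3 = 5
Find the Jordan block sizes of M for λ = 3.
Block sizes for λ = 3: [3, 1, 1]

From the dimensions of kernels of powers, the number of Jordan blocks of size at least j is d_j − d_{j−1} where d_j = dim ker(N^j) (with d_0 = 0). Computing the differences gives [3, 1, 1].
The number of blocks of size exactly k is (#blocks of size ≥ k) − (#blocks of size ≥ k + 1), so the partition is: 2 block(s) of size 1, 1 block(s) of size 3.
In nonincreasing order the block sizes are [3, 1, 1].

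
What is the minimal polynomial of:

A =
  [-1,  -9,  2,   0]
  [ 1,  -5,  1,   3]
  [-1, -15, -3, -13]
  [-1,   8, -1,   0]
x^4 + 9*x^3 + 12*x^2 - 80*x - 192

The characteristic polynomial is χ_A(x) = (x - 3)*(x + 4)^3, so the eigenvalues are known. The minimal polynomial is
  m_A(x) = Π_λ (x − λ)^{k_λ}
where k_λ is the size of the *largest* Jordan block for λ (equivalently, the smallest k with (A − λI)^k v = 0 for every generalised eigenvector v of λ).

  λ = -4: largest Jordan block has size 3, contributing (x + 4)^3
  λ = 3: largest Jordan block has size 1, contributing (x − 3)

So m_A(x) = (x - 3)*(x + 4)^3 = x^4 + 9*x^3 + 12*x^2 - 80*x - 192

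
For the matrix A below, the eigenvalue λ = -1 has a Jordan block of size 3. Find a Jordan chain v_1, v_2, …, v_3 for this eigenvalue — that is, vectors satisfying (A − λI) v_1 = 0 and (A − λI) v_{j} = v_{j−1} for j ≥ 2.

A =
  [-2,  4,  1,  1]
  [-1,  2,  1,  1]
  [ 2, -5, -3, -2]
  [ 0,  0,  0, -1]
A Jordan chain for λ = -1 of length 3:
v_1 = (-1, 0, -1, 0)ᵀ
v_2 = (-1, -1, 2, 0)ᵀ
v_3 = (1, 0, 0, 0)ᵀ

Let N = A − (-1)·I. We want v_3 with N^3 v_3 = 0 but N^2 v_3 ≠ 0; then v_{j-1} := N · v_j for j = 3, …, 2.

Pick v_3 = (1, 0, 0, 0)ᵀ.
Then v_2 = N · v_3 = (-1, -1, 2, 0)ᵀ.
Then v_1 = N · v_2 = (-1, 0, -1, 0)ᵀ.

Sanity check: (A − (-1)·I) v_1 = (0, 0, 0, 0)ᵀ = 0. ✓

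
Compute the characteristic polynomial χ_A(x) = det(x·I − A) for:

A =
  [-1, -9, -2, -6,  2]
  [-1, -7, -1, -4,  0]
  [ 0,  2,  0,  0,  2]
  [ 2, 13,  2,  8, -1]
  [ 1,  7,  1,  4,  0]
x^5

Expanding det(x·I − A) (e.g. by cofactor expansion or by noting that A is similar to its Jordan form J, which has the same characteristic polynomial as A) gives
  χ_A(x) = x^5
which factors as x^5. The eigenvalues (with algebraic multiplicities) are λ = 0 with multiplicity 5.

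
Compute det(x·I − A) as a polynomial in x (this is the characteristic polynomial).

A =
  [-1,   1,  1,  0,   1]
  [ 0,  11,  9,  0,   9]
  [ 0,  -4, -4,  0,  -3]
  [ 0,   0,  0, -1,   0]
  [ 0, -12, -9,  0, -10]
x^5 + 5*x^4 + 10*x^3 + 10*x^2 + 5*x + 1

Expanding det(x·I − A) (e.g. by cofactor expansion or by noting that A is similar to its Jordan form J, which has the same characteristic polynomial as A) gives
  χ_A(x) = x^5 + 5*x^4 + 10*x^3 + 10*x^2 + 5*x + 1
which factors as (x + 1)^5. The eigenvalues (with algebraic multiplicities) are λ = -1 with multiplicity 5.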